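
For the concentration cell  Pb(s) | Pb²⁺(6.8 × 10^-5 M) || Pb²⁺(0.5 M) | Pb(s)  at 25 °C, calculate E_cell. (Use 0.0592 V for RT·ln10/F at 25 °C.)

Both half-cells are Pb²⁺/Pb, so E°_cell = 0. The concentrated side is the cathode; the cell reaction moves Pb²⁺ from high to low concentration with n = 2.
Q = [Pb²⁺]_dilute/[Pb²⁺]_conc = 6.8 × 10^-5/0.5 = 1.36 × 10^-4.
E = 0 − (0.0592/2) log Q = −(0.0592/2)(-3.866) = 0.1144 V.

0.11 V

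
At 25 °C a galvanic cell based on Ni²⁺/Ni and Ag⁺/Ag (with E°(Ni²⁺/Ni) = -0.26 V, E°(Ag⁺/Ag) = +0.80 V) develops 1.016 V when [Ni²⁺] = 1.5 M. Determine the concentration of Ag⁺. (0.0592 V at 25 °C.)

0.22 M

From the Nernst equation, log Q = n(E° − E)/0.0592 = 2(1.06 − 1.016)/0.0592 = 1.486, so Q = 30.7.
With Q = [Ni²⁺]/[Ag⁺]^2 and the known concentrations, [Ag⁺]^2 in the denominator gives [Ag⁺] = 0.22 M.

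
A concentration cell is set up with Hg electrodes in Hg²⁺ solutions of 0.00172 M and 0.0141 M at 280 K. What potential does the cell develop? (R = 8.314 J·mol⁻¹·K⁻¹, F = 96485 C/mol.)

0.025 V

Both half-cells are Hg²⁺/Hg, so E°_cell = 0. The concentrated side is the cathode; the cell reaction moves Hg²⁺ from high to low concentration with n = 2.
Q = [Hg²⁺]_dilute/[Hg²⁺]_conc = 0.00172/0.0141 = 0.122.
E = 0 − (RT/nF) ln Q = −((8.314×280)/(2×96485))(-2.104) = 0.0254 V.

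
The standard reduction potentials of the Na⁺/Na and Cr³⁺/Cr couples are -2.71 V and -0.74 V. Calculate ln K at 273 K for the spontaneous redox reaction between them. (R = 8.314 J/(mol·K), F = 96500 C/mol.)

ln K = 251.3

E°_cell = -0.74 − (-2.71) = 1.97 V, with n = 3 electrons transferred.
At equilibrium E = 0, so the Nernst equation gives ln K = nFE°/RT = (3)(96500)(1.97)/((8.314)(273)) = 251.27.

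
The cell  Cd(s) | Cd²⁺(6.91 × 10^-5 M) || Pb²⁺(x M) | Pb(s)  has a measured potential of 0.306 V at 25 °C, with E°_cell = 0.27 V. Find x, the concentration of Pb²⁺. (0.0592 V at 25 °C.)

From the Nernst equation, log Q = n(E° − E)/0.0592 = 2(0.27 − 0.306)/0.0592 = -1.216, so Q = 0.0608.
With Q = [Cd²⁺]/[Pb²⁺] and the known concentrations, [Pb²⁺] in the denominator gives [Pb²⁺] = 0.0011 M.

0.0011 M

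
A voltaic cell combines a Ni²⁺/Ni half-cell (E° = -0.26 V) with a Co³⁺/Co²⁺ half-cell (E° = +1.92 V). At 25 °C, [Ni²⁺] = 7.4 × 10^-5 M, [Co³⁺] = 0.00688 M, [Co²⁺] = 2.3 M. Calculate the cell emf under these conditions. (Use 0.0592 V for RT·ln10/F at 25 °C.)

2.15 V

The Co³⁺/Co²⁺ couple has the higher reduction potential and acts as the cathode, so E°_cell = +1.92 − (-0.26) = 2.18 V.
Balancing electrons gives n = 2; the reaction quotient is Q = [Ni²⁺]·[Co²⁺]^2/[Co³⁺]^2 = 8.27.
At 25 °C, E = E° − (0.0592/n) log Q = 2.18 − (0.0592/2)(0.918) = 2.180 − 0.027 = 2.153 V.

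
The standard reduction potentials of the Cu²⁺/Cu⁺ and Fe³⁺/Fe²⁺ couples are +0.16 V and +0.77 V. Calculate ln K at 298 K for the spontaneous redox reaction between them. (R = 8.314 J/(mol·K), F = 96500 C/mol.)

E°_cell = +0.77 − (+0.16) = 0.61 V, with n = 1 electron transferred.
At equilibrium E = 0, so the Nernst equation gives ln K = nFE°/RT = (1)(96500)(0.61)/((8.314)(298)) = 23.76.

ln K = 23.8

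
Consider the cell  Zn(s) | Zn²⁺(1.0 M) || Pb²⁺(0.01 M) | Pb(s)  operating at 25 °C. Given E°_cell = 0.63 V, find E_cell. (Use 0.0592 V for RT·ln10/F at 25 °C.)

Balancing electrons gives n = 2; the reaction quotient is Q = [Zn²⁺]/[Pb²⁺] = 100.
At 25 °C, E = E° − (0.0592/n) log Q = 0.63 − (0.0592/2)(2.000) = 0.630 − 0.059 = 0.571 V.

0.571 V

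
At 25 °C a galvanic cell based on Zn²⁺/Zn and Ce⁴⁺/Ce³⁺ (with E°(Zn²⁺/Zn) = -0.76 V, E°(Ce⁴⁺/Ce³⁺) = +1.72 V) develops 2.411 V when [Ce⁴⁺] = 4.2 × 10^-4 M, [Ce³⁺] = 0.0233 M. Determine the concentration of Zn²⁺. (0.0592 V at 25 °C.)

0.07 M

From the Nernst equation, log Q = n(E° − E)/0.0592 = 2(2.48 − 2.411)/0.0592 = 2.331, so Q = 214.
With Q = [Zn²⁺]·[Ce³⁺]^2/[Ce⁴⁺]^2 and the known concentrations, [Zn²⁺] in the numerator gives [Zn²⁺] = 0.07 M.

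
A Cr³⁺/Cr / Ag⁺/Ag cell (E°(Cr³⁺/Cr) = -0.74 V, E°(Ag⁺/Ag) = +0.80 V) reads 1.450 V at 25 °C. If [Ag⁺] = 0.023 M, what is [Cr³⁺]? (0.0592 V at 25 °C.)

From the Nernst equation, log Q = n(E° − E)/0.0592 = 3(1.54 − 1.450)/0.0592 = 4.561, so Q = 3.64 × 10^4.
With Q = [Cr³⁺]/[Ag⁺]^3 and the known concentrations, [Cr³⁺] in the numerator gives [Cr³⁺] = 0.44 M.

0.44 M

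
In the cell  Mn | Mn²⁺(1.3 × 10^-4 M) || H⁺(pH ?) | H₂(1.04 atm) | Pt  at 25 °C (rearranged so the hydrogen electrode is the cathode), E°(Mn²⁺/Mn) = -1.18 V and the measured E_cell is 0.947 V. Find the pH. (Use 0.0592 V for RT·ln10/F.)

E°_cell = 1.18 V and n = 2.
log Q = n(E° − E)/0.0592 = 2×(1.18 − 0.947)/0.0592 = 7.872.
With Q = [Mn²⁺]·P(H₂) / [H⁺]^2, solving for [H⁺] gives log[H⁺] = -5.870, so pH = 5.87.

pH = 5.87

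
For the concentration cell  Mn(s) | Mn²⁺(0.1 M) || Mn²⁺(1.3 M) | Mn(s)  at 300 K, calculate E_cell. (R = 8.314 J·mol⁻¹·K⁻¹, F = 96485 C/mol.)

0.033 V

Both half-cells are Mn²⁺/Mn, so E°_cell = 0. The concentrated side is the cathode; the cell reaction moves Mn²⁺ from high to low concentration with n = 2.
Q = [Mn²⁺]_dilute/[Mn²⁺]_conc = 0.1/1.3 = 0.0769.
E = 0 − (RT/nF) ln Q = −((8.314×300)/(2×96485))(-2.565) = 0.0332 V.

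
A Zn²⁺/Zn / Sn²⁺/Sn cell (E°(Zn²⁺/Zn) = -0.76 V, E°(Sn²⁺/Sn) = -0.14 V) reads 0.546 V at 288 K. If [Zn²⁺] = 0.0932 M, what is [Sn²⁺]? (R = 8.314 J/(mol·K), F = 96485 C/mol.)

2.4 × 10^-4 M

From the Nernst equation, ln Q = nF(E° − E)/RT = 2×96485×(0.62 − 0.546)/(8.314×288) = 5.964, so Q = 389.
With Q = [Zn²⁺]/[Sn²⁺] and the known concentrations, [Sn²⁺] in the denominator gives [Sn²⁺] = 2.4 × 10^-4 M.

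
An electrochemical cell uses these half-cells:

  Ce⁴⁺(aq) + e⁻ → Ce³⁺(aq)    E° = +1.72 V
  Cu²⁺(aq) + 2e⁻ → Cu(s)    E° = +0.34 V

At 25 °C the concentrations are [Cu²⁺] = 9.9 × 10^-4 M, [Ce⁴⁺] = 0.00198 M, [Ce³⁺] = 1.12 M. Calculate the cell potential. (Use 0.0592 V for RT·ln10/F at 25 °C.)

1.31 V

The Ce⁴⁺/Ce³⁺ couple has the higher reduction potential and acts as the cathode, so E°_cell = +1.72 − (+0.34) = 1.38 V.
Balancing electrons gives n = 2; the reaction quotient is Q = [Cu²⁺]·[Ce³⁺]^2/[Ce⁴⁺]^2 = 317.
At 25 °C, E = E° − (0.0592/n) log Q = 1.38 − (0.0592/2)(2.501) = 1.380 − 0.074 = 1.306 V.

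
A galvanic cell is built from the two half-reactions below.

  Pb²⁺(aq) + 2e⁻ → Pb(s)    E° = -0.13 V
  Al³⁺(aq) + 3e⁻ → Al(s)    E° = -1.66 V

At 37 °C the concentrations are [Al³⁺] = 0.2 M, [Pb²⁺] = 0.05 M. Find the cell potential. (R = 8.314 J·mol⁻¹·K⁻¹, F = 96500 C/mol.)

The Pb²⁺/Pb couple has the higher reduction potential and acts as the cathode, so E°_cell = -0.13 − (-1.66) = 1.53 V.
Balancing electrons gives n = 6; the reaction quotient is Q = [Al³⁺]^2/[Pb²⁺]^3 = 320.
E = E° − (RT/nF) ln Q = 1.53 − (8.314×310)/(6×96500) × (5.768) = 1.530 − 0.026 = 1.504 V.

1.50 V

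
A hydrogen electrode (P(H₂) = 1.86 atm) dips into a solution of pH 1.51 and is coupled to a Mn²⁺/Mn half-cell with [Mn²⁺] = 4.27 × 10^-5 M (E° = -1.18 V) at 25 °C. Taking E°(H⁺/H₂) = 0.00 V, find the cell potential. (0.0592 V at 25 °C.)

The hydrogen couple is the cathode, so E°_cell = 1.18 V; n = 2.
[H⁺] = 10^(−1.51) = 0.031 M, and Q = [Mn²⁺]·P(H₂) / [H⁺]^2 = 0.0832.
E = E° − (0.0592/2) log Q = 1.18 − (0.0592/2)(-1.080) = 1.212 V.

1.21 V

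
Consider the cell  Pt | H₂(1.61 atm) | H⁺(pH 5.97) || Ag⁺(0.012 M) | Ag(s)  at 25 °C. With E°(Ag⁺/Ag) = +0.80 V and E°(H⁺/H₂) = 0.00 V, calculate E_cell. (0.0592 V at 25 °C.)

The Ag⁺/Ag couple is the cathode, so E°_cell = 0.80 V; n = 2.
[H⁺] = 10^(−5.97) = 1.1 × 10^-6 M, and Q = [H⁺]^2 / ([Ag⁺]^2·P(H₂)) = 4.95 × 10^-9.
E = E° − (0.0592/2) log Q = 0.80 − (0.0592/2)(-8.305) = 1.046 V.

1.05 V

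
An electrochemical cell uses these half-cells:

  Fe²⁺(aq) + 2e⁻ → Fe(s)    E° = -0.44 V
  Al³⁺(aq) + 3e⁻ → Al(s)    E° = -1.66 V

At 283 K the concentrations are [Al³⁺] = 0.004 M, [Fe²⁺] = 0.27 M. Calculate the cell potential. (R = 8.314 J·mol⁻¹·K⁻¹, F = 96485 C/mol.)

1.25 V

The Fe²⁺/Fe couple has the higher reduction potential and acts as the cathode, so E°_cell = -0.44 − (-1.66) = 1.22 V.
Balancing electrons gives n = 6; the reaction quotient is Q = [Al³⁺]^2/[Fe²⁺]^3 = 8.13 × 10^-4.
E = E° − (RT/nF) ln Q = 1.22 − (8.314×283)/(6×96485) × (-7.115) = 1.220 + 0.029 = 1.249 V.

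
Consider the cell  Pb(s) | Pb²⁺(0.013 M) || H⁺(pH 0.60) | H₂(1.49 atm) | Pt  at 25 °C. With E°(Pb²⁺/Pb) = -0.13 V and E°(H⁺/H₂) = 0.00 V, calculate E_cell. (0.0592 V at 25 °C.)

The hydrogen couple is the cathode, so E°_cell = 0.13 V; n = 2.
[H⁺] = 10^(−0.60) = 0.25 M, and Q = [Pb²⁺]·P(H₂) / [H⁺]^2 = 0.307.
E = E° − (0.0592/2) log Q = 0.13 − (0.0592/2)(-0.513) = 0.145 V.

0.15 V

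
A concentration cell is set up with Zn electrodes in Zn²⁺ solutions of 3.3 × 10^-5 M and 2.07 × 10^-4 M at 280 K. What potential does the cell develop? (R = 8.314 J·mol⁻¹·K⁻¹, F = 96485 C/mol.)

Both half-cells are Zn²⁺/Zn, so E°_cell = 0. The concentrated side is the cathode; the cell reaction moves Zn²⁺ from high to low concentration with n = 2.
Q = [Zn²⁺]_dilute/[Zn²⁺]_conc = 3.3 × 10^-5/2.07 × 10^-4 = 0.159.
E = 0 − (RT/nF) ln Q = −((8.314×280)/(2×96485))(-1.836) = 0.0221 V.

0.022 V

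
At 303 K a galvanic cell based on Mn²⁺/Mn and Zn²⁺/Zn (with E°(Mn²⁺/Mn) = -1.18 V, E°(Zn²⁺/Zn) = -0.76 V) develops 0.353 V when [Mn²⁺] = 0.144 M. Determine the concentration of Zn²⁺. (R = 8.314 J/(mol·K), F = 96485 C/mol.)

From the Nernst equation, ln Q = nF(E° − E)/RT = 2×96485×(0.42 − 0.353)/(8.314×303) = 5.132, so Q = 169.
With Q = [Mn²⁺]/[Zn²⁺] and the known concentrations, [Zn²⁺] in the denominator gives [Zn²⁺] = 8.5 × 10^-4 M.

8.5 × 10^-4 M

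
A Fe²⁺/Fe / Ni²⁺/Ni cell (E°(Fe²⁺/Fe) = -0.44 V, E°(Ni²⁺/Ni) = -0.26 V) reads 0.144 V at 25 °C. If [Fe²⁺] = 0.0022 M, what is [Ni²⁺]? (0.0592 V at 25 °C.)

1.3 × 10^-4 M

From the Nernst equation, log Q = n(E° − E)/0.0592 = 2(0.18 − 0.144)/0.0592 = 1.216, so Q = 16.5.
With Q = [Fe²⁺]/[Ni²⁺] and the known concentrations, [Ni²⁺] in the denominator gives [Ni²⁺] = 1.3 × 10^-4 M.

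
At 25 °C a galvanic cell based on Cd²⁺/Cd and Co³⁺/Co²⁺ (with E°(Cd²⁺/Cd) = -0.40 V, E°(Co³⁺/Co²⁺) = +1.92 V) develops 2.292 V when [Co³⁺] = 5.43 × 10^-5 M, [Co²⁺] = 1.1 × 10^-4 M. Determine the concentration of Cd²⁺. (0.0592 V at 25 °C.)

2.2 M

From the Nernst equation, log Q = n(E° − E)/0.0592 = 2(2.32 − 2.292)/0.0592 = 0.946, so Q = 8.83.
With Q = [Cd²⁺]·[Co²⁺]^2/[Co³⁺]^2 and the known concentrations, [Cd²⁺] in the numerator gives [Cd²⁺] = 2.2 M.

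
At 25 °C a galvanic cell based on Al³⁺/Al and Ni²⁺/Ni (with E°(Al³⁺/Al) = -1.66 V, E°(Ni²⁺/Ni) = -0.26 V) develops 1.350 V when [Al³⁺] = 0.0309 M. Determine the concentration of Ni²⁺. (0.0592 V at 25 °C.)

From the Nernst equation, log Q = n(E° − E)/0.0592 = 6(1.40 − 1.350)/0.0592 = 5.068, so Q = 1.17 × 10^5.
With Q = [Al³⁺]^2/[Ni²⁺]^3 and the known concentrations, [Ni²⁺]^3 in the denominator gives [Ni²⁺] = 0.002 M.

0.002 M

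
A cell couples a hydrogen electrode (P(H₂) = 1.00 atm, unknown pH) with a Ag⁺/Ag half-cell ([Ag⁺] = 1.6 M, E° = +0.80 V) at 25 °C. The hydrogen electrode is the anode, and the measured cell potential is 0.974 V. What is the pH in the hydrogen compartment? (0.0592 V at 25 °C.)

E°_cell = 0.80 V and n = 2.
log Q = n(E° − E)/0.0592 = 2×(0.80 − 0.974)/0.0592 = -5.878.
With Q = [H⁺]^2 / ([Ag⁺]^2·P(H₂)), solving for [H⁺] gives log[H⁺] = -2.735, so pH = 2.74.

pH = 2.74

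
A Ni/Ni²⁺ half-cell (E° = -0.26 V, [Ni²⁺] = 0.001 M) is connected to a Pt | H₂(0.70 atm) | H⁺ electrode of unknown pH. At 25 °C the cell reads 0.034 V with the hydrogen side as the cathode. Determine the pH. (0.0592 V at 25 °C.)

E°_cell = 0.26 V and n = 2.
log Q = n(E° − E)/0.0592 = 2×(0.26 − 0.034)/0.0592 = 7.635.
With Q = [Ni²⁺]·P(H₂) / [H⁺]^2, solving for [H⁺] gives log[H⁺] = -5.395, so pH = 5.40.

pH = 5.40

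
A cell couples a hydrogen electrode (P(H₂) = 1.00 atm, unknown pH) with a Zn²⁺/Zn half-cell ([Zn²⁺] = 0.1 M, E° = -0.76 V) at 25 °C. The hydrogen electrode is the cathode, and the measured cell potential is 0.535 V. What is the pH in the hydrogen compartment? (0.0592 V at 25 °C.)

pH = 4.30

E°_cell = 0.76 V and n = 2.
log Q = n(E° − E)/0.0592 = 2×(0.76 − 0.535)/0.0592 = 7.601.
With Q = [Zn²⁺]·P(H₂) / [H⁺]^2, solving for [H⁺] gives log[H⁺] = -4.301, so pH = 4.30.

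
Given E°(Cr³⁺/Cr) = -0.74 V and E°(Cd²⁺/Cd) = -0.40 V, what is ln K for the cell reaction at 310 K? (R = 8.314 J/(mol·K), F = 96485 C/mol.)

E°_cell = -0.40 − (-0.74) = 0.34 V, with n = 6 electrons transferred.
At equilibrium E = 0, so the Nernst equation gives ln K = nFE°/RT = (6)(96485)(0.34)/((8.314)(310)) = 76.37.

ln K = 76.4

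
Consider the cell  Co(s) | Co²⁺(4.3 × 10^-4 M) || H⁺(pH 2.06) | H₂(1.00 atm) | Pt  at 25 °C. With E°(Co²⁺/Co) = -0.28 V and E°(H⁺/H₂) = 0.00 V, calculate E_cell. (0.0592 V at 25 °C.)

The hydrogen couple is the cathode, so E°_cell = 0.28 V; n = 2.
[H⁺] = 10^(−2.06) = 0.0087 M, and Q = [Co²⁺]·P(H₂) / [H⁺]^2 = 5.67.
E = E° − (0.0592/2) log Q = 0.28 − (0.0592/2)(0.753) = 0.258 V.

0.26 V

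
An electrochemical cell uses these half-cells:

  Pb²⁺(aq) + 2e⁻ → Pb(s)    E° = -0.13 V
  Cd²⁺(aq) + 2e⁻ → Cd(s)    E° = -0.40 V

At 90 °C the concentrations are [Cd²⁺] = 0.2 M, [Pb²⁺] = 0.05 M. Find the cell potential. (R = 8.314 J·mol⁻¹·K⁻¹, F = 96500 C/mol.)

The Pb²⁺/Pb couple has the higher reduction potential and acts as the cathode, so E°_cell = -0.13 − (-0.40) = 0.27 V.
Balancing electrons gives n = 2; the reaction quotient is Q = [Cd²⁺]/[Pb²⁺] = 4.00.
E = E° − (RT/nF) ln Q = 0.27 − (8.314×363)/(2×96500) × (1.386) = 0.270 − 0.022 = 0.248 V.

0.248 V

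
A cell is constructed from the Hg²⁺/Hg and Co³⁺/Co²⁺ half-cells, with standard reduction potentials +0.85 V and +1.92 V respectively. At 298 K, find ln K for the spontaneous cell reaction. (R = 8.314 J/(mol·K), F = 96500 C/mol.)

ln K = 83.4

E°_cell = +1.92 − (+0.85) = 1.07 V, with n = 2 electrons transferred.
At equilibrium E = 0, so the Nernst equation gives ln K = nFE°/RT = (2)(96500)(1.07)/((8.314)(298)) = 83.35.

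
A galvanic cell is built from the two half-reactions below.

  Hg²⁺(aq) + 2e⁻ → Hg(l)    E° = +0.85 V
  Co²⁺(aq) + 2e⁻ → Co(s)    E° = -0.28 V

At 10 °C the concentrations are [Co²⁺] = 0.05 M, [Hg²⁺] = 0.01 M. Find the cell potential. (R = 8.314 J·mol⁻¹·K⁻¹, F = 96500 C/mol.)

The Hg²⁺/Hg couple has the higher reduction potential and acts as the cathode, so E°_cell = +0.85 − (-0.28) = 1.13 V.
Balancing electrons gives n = 2; the reaction quotient is Q = [Co²⁺]/[Hg²⁺] = 5.00.
E = E° − (RT/nF) ln Q = 1.13 − (8.314×283)/(2×96500) × (1.609) = 1.130 − 0.020 = 1.110 V.

1.11 V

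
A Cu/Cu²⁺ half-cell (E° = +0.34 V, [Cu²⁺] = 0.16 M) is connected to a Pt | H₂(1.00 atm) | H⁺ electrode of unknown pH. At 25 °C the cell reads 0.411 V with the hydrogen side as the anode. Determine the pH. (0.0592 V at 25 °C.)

pH = 1.60

E°_cell = 0.34 V and n = 2.
log Q = n(E° − E)/0.0592 = 2×(0.34 − 0.411)/0.0592 = -2.399.
With Q = [H⁺]^2 / ([Cu²⁺]·P(H₂)), solving for [H⁺] gives log[H⁺] = -1.597, so pH = 1.60.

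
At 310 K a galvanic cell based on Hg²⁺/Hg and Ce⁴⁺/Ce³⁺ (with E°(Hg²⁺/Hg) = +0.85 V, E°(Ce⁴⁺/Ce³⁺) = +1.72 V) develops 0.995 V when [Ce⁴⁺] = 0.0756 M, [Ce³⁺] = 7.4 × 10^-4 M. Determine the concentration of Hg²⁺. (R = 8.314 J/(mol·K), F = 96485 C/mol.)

0.9 M

From the Nernst equation, ln Q = nF(E° − E)/RT = 2×96485×(0.87 − 0.995)/(8.314×310) = -9.359, so Q = 8.62 × 10^-5.
With Q = [Hg²⁺]·[Ce³⁺]^2/[Ce⁴⁺]^2 and the known concentrations, [Hg²⁺] in the numerator gives [Hg²⁺] = 0.9 M.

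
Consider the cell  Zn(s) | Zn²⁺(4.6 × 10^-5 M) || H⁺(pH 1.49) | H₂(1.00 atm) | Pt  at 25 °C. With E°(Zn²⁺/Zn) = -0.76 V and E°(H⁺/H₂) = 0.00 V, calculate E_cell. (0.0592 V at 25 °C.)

The hydrogen couple is the cathode, so E°_cell = 0.76 V; n = 2.
[H⁺] = 10^(−1.49) = 0.032 M, and Q = [Zn²⁺]·P(H₂) / [H⁺]^2 = 0.0439.
E = E° − (0.0592/2) log Q = 0.76 − (0.0592/2)(-1.357) = 0.800 V.

0.80 V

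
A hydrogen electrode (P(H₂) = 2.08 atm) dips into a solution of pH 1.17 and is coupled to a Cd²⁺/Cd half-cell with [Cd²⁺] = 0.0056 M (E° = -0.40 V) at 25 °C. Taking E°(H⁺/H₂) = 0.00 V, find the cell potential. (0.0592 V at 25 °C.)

The hydrogen couple is the cathode, so E°_cell = 0.40 V; n = 2.
[H⁺] = 10^(−1.17) = 0.068 M, and Q = [Cd²⁺]·P(H₂) / [H⁺]^2 = 2.55.
E = E° − (0.0592/2) log Q = 0.40 − (0.0592/2)(0.406) = 0.388 V.

0.39 V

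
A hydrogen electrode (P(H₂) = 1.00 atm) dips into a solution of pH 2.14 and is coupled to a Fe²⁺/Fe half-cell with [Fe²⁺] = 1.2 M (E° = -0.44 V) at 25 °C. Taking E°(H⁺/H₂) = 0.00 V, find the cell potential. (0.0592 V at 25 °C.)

The hydrogen couple is the cathode, so E°_cell = 0.44 V; n = 2.
[H⁺] = 10^(−2.14) = 0.0072 M, and Q = [Fe²⁺]·P(H₂) / [H⁺]^2 = 2.29 × 10^4.
E = E° − (0.0592/2) log Q = 0.44 − (0.0592/2)(4.359) = 0.311 V.

0.31 V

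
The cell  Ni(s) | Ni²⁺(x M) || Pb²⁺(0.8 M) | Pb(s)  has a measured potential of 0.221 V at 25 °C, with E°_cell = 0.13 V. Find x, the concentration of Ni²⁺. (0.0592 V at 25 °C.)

From the Nernst equation, log Q = n(E° − E)/0.0592 = 2(0.13 − 0.221)/0.0592 = -3.074, so Q = 8.43 × 10^-4.
With Q = [Ni²⁺]/[Pb²⁺] and the known concentrations, [Ni²⁺] in the numerator gives [Ni²⁺] = 6.7 × 10^-4 M.

6.7 × 10^-4 M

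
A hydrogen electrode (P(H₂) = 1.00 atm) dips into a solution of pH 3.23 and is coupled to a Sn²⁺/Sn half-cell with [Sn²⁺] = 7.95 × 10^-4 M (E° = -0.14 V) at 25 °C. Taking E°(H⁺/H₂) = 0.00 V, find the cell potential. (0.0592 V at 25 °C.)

The hydrogen couple is the cathode, so E°_cell = 0.14 V; n = 2.
[H⁺] = 10^(−3.23) = 5.9 × 10^-4 M, and Q = [Sn²⁺]·P(H₂) / [H⁺]^2 = 2290.
E = E° − (0.0592/2) log Q = 0.14 − (0.0592/2)(3.360) = 0.041 V.

0.041 V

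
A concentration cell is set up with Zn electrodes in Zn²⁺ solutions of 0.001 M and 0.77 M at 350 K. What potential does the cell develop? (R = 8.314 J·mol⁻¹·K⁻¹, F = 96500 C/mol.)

Both half-cells are Zn²⁺/Zn, so E°_cell = 0. The concentrated side is the cathode; the cell reaction moves Zn²⁺ from high to low concentration with n = 2.
Q = [Zn²⁺]_dilute/[Zn²⁺]_conc = 0.001/0.77 = 0.00130.
E = 0 − (RT/nF) ln Q = −((8.314×350)/(2×96500))(-6.646) = 0.1002 V.

0.10 V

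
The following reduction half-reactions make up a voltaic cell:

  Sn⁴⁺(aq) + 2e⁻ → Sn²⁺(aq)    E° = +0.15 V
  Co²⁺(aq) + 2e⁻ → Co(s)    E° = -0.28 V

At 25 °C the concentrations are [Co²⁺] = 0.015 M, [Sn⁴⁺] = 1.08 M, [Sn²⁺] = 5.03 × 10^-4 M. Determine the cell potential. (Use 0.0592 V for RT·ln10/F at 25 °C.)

The Sn⁴⁺/Sn²⁺ couple has the higher reduction potential and acts as the cathode, so E°_cell = +0.15 − (-0.28) = 0.43 V.
Balancing electrons gives n = 2; the reaction quotient is Q = [Co²⁺]·[Sn²⁺]/[Sn⁴⁺] = 6.99 × 10^-6.
At 25 °C, E = E° − (0.0592/n) log Q = 0.43 − (0.0592/2)(-5.156) = 0.430 + 0.153 = 0.583 V.

0.583 V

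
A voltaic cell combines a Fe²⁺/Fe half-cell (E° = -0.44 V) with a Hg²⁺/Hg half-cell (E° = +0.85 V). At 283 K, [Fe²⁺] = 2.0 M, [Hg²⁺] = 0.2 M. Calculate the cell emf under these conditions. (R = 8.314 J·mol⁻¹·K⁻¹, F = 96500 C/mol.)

1.26 V

The Hg²⁺/Hg couple has the higher reduction potential and acts as the cathode, so E°_cell = +0.85 − (-0.44) = 1.29 V.
Balancing electrons gives n = 2; the reaction quotient is Q = [Fe²⁺]/[Hg²⁺] = 10.0.
E = E° − (RT/nF) ln Q = 1.29 − (8.314×283)/(2×96500) × (2.303) = 1.290 − 0.028 = 1.262 V.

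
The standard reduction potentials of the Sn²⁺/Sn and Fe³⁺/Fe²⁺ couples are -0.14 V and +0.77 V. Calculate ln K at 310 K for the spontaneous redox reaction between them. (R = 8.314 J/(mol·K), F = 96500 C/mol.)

ln K = 68.1

E°_cell = +0.77 − (-0.14) = 0.91 V, with n = 2 electrons transferred.
At equilibrium E = 0, so the Nernst equation gives ln K = nFE°/RT = (2)(96500)(0.91)/((8.314)(310)) = 68.14.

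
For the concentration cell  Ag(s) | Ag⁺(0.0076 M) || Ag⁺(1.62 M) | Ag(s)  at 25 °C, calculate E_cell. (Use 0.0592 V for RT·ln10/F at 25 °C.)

0.14 V

Both half-cells are Ag⁺/Ag, so E°_cell = 0. The concentrated side is the cathode; the cell reaction moves Ag⁺ from high to low concentration with n = 1.
Q = [Ag⁺]_dilute/[Ag⁺]_conc = 0.0076/1.62 = 0.00469.
E = 0 − (0.0592/1) log Q = −(0.0592/1)(-2.329) = 0.1379 V.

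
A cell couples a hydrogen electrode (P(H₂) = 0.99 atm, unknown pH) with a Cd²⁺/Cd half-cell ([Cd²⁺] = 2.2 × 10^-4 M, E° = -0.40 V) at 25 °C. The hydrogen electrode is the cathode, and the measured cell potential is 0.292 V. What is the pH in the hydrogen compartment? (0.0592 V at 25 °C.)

E°_cell = 0.40 V and n = 2.
log Q = n(E° − E)/0.0592 = 2×(0.40 − 0.292)/0.0592 = 3.649.
With Q = [Cd²⁺]·P(H₂) / [H⁺]^2, solving for [H⁺] gives log[H⁺] = -3.655, so pH = 3.66.

pH = 3.66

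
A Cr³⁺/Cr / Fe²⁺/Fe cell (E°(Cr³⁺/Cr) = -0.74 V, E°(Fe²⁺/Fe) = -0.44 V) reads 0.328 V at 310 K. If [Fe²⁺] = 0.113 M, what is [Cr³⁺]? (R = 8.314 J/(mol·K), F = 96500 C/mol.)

0.0016 M

From the Nernst equation, ln Q = nF(E° − E)/RT = 6×96500×(0.30 − 0.328)/(8.314×310) = -6.290, so Q = 0.00185.
With Q = [Cr³⁺]^2/[Fe²⁺]^3 and the known concentrations, [Cr³⁺]^2 in the numerator gives [Cr³⁺] = 0.0016 M.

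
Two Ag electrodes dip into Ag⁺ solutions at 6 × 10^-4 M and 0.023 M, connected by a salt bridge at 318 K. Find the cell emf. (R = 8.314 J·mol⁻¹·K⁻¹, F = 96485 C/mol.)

Both half-cells are Ag⁺/Ag, so E°_cell = 0. The concentrated side is the cathode; the cell reaction moves Ag⁺ from high to low concentration with n = 1.
Q = [Ag⁺]_dilute/[Ag⁺]_conc = 6 × 10^-4/0.023 = 0.0261.
E = 0 − (RT/nF) ln Q = −((8.314×318)/(1×96485))(-3.646) = 0.0999 V.

0.100 V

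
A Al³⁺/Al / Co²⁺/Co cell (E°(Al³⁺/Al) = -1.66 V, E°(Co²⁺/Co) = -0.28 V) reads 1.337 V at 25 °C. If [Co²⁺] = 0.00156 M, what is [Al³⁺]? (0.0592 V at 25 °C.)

0.0093 M

From the Nernst equation, log Q = n(E° − E)/0.0592 = 6(1.38 − 1.337)/0.0592 = 4.358, so Q = 2.28 × 10^4.
With Q = [Al³⁺]^2/[Co²⁺]^3 and the known concentrations, [Al³⁺]^2 in the numerator gives [Al³⁺] = 0.0093 M.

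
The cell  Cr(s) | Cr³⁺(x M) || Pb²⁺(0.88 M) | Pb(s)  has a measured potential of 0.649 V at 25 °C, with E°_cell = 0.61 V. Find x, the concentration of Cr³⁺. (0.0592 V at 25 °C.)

From the Nernst equation, log Q = n(E° − E)/0.0592 = 6(0.61 − 0.649)/0.0592 = -3.953, so Q = 1.12 × 10^-4.
With Q = [Cr³⁺]^2/[Pb²⁺]^3 and the known concentrations, [Cr³⁺]^2 in the numerator gives [Cr³⁺] = 0.0087 M.

0.0087 M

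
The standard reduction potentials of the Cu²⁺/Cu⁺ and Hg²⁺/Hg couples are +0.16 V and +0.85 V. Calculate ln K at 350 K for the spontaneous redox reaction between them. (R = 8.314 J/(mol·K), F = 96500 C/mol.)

ln K = 45.8

E°_cell = +0.85 − (+0.16) = 0.69 V, with n = 2 electrons transferred.
At equilibrium E = 0, so the Nernst equation gives ln K = nFE°/RT = (2)(96500)(0.69)/((8.314)(350)) = 45.76.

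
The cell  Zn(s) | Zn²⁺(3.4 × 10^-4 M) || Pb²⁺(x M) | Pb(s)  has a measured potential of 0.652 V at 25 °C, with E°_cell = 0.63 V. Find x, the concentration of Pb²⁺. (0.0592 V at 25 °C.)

0.0019 M

From the Nernst equation, log Q = n(E° − E)/0.0592 = 2(0.63 − 0.652)/0.0592 = -0.743, so Q = 0.181.
With Q = [Zn²⁺]/[Pb²⁺] and the known concentrations, [Pb²⁺] in the denominator gives [Pb²⁺] = 0.0019 M.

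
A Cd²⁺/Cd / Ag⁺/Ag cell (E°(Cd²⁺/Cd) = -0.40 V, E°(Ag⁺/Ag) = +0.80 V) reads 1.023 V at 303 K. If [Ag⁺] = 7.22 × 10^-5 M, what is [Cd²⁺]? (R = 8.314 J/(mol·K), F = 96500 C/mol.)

0.004 M

From the Nernst equation, ln Q = nF(E° − E)/RT = 2×96500×(1.20 − 1.023)/(8.314×303) = 13.561, so Q = 7.75 × 10^5.
With Q = [Cd²⁺]/[Ag⁺]^2 and the known concentrations, [Cd²⁺] in the numerator gives [Cd²⁺] = 0.004 M.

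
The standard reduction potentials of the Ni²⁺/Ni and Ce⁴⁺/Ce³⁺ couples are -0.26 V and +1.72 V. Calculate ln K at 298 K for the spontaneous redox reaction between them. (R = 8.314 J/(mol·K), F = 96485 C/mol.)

E°_cell = +1.72 − (-0.26) = 1.98 V, with n = 2 electrons transferred.
At equilibrium E = 0, so the Nernst equation gives ln K = nFE°/RT = (2)(96485)(1.98)/((8.314)(298)) = 154.22.

ln K = 154.2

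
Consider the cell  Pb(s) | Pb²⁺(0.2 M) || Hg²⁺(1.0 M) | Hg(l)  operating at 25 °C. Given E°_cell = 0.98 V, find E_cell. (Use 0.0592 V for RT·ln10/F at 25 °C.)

Balancing electrons gives n = 2; the reaction quotient is Q = [Pb²⁺]/[Hg²⁺] = 0.200.
At 25 °C, E = E° − (0.0592/n) log Q = 0.98 − (0.0592/2)(-0.699) = 0.980 + 0.021 = 1.001 V.

1.00 V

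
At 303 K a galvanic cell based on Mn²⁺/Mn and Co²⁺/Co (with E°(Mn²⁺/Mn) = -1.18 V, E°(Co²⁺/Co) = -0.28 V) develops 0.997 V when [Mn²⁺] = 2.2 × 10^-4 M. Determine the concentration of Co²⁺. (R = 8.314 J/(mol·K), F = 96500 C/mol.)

0.37 M

From the Nernst equation, ln Q = nF(E° − E)/RT = 2×96500×(0.90 − 0.997)/(8.314×303) = -7.431, so Q = 5.92 × 10^-4.
With Q = [Mn²⁺]/[Co²⁺] and the known concentrations, [Co²⁺] in the denominator gives [Co²⁺] = 0.37 M.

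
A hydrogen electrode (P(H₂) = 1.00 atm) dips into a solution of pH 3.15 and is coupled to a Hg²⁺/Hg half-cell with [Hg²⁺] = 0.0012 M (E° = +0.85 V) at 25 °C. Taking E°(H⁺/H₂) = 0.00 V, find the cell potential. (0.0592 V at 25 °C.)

The Hg²⁺/Hg couple is the cathode, so E°_cell = 0.85 V; n = 2.
[H⁺] = 10^(−3.15) = 7.1 × 10^-4 M, and Q = [H⁺]^2 / ([Hg²⁺]·P(H₂)) = 4.18 × 10^-4.
E = E° − (0.0592/2) log Q = 0.85 − (0.0592/2)(-3.379) = 0.950 V.

0.95 V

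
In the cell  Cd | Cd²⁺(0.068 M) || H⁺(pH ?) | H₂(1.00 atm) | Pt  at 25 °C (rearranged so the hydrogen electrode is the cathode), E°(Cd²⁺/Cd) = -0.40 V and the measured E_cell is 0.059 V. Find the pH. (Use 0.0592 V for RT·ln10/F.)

pH = 6.34

E°_cell = 0.40 V and n = 2.
log Q = n(E° − E)/0.0592 = 2×(0.40 − 0.059)/0.0592 = 11.520.
With Q = [Cd²⁺]·P(H₂) / [H⁺]^2, solving for [H⁺] gives log[H⁺] = -6.344, so pH = 6.34.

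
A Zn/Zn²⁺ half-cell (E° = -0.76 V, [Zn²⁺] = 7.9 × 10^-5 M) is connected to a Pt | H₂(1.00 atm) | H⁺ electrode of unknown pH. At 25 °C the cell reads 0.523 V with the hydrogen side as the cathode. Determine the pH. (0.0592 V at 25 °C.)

E°_cell = 0.76 V and n = 2.
log Q = n(E° − E)/0.0592 = 2×(0.76 − 0.523)/0.0592 = 8.007.
With Q = [Zn²⁺]·P(H₂) / [H⁺]^2, solving for [H⁺] gives log[H⁺] = -6.055, so pH = 6.05.

pH = 6.05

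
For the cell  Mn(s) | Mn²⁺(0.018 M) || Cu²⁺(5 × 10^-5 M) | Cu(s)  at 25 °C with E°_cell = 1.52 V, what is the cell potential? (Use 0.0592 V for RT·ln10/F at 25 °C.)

1.44 V

Balancing electrons gives n = 2; the reaction quotient is Q = [Mn²⁺]/[Cu²⁺] = 360.
At 25 °C, E = E° − (0.0592/n) log Q = 1.52 − (0.0592/2)(2.556) = 1.520 − 0.076 = 1.444 V.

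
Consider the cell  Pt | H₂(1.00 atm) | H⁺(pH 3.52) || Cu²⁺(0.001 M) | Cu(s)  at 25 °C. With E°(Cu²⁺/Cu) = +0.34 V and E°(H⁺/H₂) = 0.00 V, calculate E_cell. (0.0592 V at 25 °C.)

The Cu²⁺/Cu couple is the cathode, so E°_cell = 0.34 V; n = 2.
[H⁺] = 10^(−3.52) = 3 × 10^-4 M, and Q = [H⁺]^2 / ([Cu²⁺]·P(H₂)) = 9.12 × 10^-5.
E = E° − (0.0592/2) log Q = 0.34 − (0.0592/2)(-4.040) = 0.460 V.

0.46 V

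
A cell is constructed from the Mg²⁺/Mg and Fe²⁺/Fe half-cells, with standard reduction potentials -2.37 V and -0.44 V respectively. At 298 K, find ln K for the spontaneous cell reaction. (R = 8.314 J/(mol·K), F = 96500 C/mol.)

ln K = 150.3

E°_cell = -0.44 − (-2.37) = 1.93 V, with n = 2 electrons transferred.
At equilibrium E = 0, so the Nernst equation gives ln K = nFE°/RT = (2)(96500)(1.93)/((8.314)(298)) = 150.34.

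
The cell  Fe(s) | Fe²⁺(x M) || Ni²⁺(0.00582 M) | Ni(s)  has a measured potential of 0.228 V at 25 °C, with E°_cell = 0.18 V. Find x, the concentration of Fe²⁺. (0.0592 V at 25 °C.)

From the Nernst equation, log Q = n(E° − E)/0.0592 = 2(0.18 − 0.228)/0.0592 = -1.622, so Q = 0.0239.
With Q = [Fe²⁺]/[Ni²⁺] and the known concentrations, [Fe²⁺] in the numerator gives [Fe²⁺] = 1.4 × 10^-4 M.

1.4 × 10^-4 M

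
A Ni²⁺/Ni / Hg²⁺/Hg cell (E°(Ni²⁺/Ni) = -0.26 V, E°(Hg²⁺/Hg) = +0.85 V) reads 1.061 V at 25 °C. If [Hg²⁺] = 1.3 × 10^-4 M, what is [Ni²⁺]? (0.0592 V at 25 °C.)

0.0059 M

From the Nernst equation, log Q = n(E° − E)/0.0592 = 2(1.11 − 1.061)/0.0592 = 1.655, so Q = 45.2.
With Q = [Ni²⁺]/[Hg²⁺] and the known concentrations, [Ni²⁺] in the numerator gives [Ni²⁺] = 0.0059 M.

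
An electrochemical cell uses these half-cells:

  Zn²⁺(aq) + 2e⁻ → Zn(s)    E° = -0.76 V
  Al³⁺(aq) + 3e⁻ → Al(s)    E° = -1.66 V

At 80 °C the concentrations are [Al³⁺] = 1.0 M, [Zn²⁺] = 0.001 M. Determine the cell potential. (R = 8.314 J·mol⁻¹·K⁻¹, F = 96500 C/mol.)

0.795 V

The Zn²⁺/Zn couple has the higher reduction potential and acts as the cathode, so E°_cell = -0.76 − (-1.66) = 0.90 V.
Balancing electrons gives n = 6; the reaction quotient is Q = [Al³⁺]^2/[Zn²⁺]^3 = 1 × 10^9.
E = E° − (RT/nF) ln Q = 0.90 − (8.314×353)/(6×96500) × (20.723) = 0.900 − 0.105 = 0.795 V.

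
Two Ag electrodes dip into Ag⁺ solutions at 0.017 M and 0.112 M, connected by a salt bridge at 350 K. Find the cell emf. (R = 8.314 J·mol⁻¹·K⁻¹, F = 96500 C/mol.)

Both half-cells are Ag⁺/Ag, so E°_cell = 0. The concentrated side is the cathode; the cell reaction moves Ag⁺ from high to low concentration with n = 1.
Q = [Ag⁺]_dilute/[Ag⁺]_conc = 0.017/0.112 = 0.152.
E = 0 − (RT/nF) ln Q = −((8.314×350)/(1×96500))(-1.885) = 0.0568 V.

0.057 V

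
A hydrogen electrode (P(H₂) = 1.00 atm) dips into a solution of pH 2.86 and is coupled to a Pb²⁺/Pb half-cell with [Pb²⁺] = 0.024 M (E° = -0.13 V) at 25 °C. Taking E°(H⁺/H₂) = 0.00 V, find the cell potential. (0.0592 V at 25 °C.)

The hydrogen couple is the cathode, so E°_cell = 0.13 V; n = 2.
[H⁺] = 10^(−2.86) = 0.0014 M, and Q = [Pb²⁺]·P(H₂) / [H⁺]^2 = 1.26 × 10^4.
E = E° − (0.0592/2) log Q = 0.13 − (0.0592/2)(4.100) = 0.009 V.

0.009 V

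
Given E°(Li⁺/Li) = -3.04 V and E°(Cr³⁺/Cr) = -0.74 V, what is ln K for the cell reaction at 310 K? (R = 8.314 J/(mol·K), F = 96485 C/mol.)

E°_cell = -0.74 − (-3.04) = 2.30 V, with n = 3 electrons transferred.
At equilibrium E = 0, so the Nernst equation gives ln K = nFE°/RT = (3)(96485)(2.30)/((8.314)(310)) = 258.31.

ln K = 258.3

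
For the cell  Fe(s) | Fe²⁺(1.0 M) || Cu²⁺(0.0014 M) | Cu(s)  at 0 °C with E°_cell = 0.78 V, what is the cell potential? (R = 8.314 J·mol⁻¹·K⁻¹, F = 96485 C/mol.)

Balancing electrons gives n = 2; the reaction quotient is Q = [Fe²⁺]/[Cu²⁺] = 714.
E = E° − (RT/nF) ln Q = 0.78 − (8.314×273)/(2×96485) × (6.571) = 0.780 − 0.077 = 0.703 V.

0.703 V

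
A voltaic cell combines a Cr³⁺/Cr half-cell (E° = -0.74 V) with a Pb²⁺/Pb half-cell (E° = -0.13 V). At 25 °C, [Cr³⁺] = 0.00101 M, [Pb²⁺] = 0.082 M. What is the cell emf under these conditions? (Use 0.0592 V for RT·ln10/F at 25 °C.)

0.637 V

The Pb²⁺/Pb couple has the higher reduction potential and acts as the cathode, so E°_cell = -0.13 − (-0.74) = 0.61 V.
Balancing electrons gives n = 6; the reaction quotient is Q = [Cr³⁺]^2/[Pb²⁺]^3 = 0.00185.
At 25 °C, E = E° − (0.0592/n) log Q = 0.61 − (0.0592/6)(-2.733) = 0.610 + 0.027 = 0.637 V.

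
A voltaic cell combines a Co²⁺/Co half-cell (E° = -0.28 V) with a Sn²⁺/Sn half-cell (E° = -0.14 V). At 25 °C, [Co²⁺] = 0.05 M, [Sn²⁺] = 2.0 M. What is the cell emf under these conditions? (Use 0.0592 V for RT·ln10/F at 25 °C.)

0.187 V

The Sn²⁺/Sn couple has the higher reduction potential and acts as the cathode, so E°_cell = -0.14 − (-0.28) = 0.14 V.
Balancing electrons gives n = 2; the reaction quotient is Q = [Co²⁺]/[Sn²⁺] = 0.0250.
At 25 °C, E = E° − (0.0592/n) log Q = 0.14 − (0.0592/2)(-1.602) = 0.140 + 0.047 = 0.187 V.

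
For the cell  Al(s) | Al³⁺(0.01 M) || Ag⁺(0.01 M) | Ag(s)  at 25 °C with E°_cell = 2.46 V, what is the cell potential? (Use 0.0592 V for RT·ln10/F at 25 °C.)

Balancing electrons gives n = 3; the reaction quotient is Q = [Al³⁺]/[Ag⁺]^3 = 1 × 10^4.
At 25 °C, E = E° − (0.0592/n) log Q = 2.46 − (0.0592/3)(4.000) = 2.460 − 0.079 = 2.381 V.

2.38 V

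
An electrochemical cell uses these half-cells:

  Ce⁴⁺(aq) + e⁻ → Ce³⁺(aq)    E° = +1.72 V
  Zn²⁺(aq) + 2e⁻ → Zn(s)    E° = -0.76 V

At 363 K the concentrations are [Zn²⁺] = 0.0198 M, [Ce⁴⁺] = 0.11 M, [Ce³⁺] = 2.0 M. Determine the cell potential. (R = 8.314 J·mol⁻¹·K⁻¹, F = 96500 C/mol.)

The Ce⁴⁺/Ce³⁺ couple has the higher reduction potential and acts as the cathode, so E°_cell = +1.72 − (-0.76) = 2.48 V.
Balancing electrons gives n = 2; the reaction quotient is Q = [Zn²⁺]·[Ce³⁺]^2/[Ce⁴⁺]^2 = 6.55.
E = E° − (RT/nF) ln Q = 2.48 − (8.314×363)/(2×96500) × (1.879) = 2.480 − 0.029 = 2.451 V.

2.45 V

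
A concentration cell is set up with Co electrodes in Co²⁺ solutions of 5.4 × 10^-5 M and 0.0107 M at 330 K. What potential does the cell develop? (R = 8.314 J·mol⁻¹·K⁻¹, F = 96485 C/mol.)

Both half-cells are Co²⁺/Co, so E°_cell = 0. The concentrated side is the cathode; the cell reaction moves Co²⁺ from high to low concentration with n = 2.
Q = [Co²⁺]_dilute/[Co²⁺]_conc = 5.4 × 10^-5/0.0107 = 0.00505.
E = 0 − (RT/nF) ln Q = −((8.314×330)/(2×96485))(-5.289) = 0.0752 V.

0.075 V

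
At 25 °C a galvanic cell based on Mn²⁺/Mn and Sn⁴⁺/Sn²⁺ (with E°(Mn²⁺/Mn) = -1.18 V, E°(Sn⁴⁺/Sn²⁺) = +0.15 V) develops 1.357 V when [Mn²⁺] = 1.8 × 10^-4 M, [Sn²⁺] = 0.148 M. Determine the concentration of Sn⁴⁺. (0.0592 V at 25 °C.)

From the Nernst equation, log Q = n(E° − E)/0.0592 = 2(1.33 − 1.357)/0.0592 = -0.912, so Q = 0.122.
With Q = [Mn²⁺]·[Sn²⁺]/[Sn⁴⁺] and the known concentrations, [Sn⁴⁺] in the denominator gives [Sn⁴⁺] = 2.2 × 10^-4 M.

2.2 × 10^-4 M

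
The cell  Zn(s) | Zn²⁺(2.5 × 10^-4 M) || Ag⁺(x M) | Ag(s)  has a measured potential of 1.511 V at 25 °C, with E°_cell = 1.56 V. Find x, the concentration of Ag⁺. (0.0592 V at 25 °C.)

0.0024 M

From the Nernst equation, log Q = n(E° − E)/0.0592 = 2(1.56 − 1.511)/0.0592 = 1.655, so Q = 45.2.
With Q = [Zn²⁺]/[Ag⁺]^2 and the known concentrations, [Ag⁺]^2 in the denominator gives [Ag⁺] = 0.0024 M.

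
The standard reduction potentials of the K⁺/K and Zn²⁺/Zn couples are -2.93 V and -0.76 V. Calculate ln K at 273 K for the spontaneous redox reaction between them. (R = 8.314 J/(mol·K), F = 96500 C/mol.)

E°_cell = -0.76 − (-2.93) = 2.17 V, with n = 2 electrons transferred.
At equilibrium E = 0, so the Nernst equation gives ln K = nFE°/RT = (2)(96500)(2.17)/((8.314)(273)) = 184.52.

ln K = 184.5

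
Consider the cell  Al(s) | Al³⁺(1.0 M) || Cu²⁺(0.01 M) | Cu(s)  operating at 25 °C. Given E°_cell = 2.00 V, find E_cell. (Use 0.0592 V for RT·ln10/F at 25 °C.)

Balancing electrons gives n = 6; the reaction quotient is Q = [Al³⁺]^2/[Cu²⁺]^3 = 1 × 10^6.
At 25 °C, E = E° − (0.0592/n) log Q = 2.00 − (0.0592/6)(6.000) = 2.000 − 0.059 = 1.941 V.

1.94 V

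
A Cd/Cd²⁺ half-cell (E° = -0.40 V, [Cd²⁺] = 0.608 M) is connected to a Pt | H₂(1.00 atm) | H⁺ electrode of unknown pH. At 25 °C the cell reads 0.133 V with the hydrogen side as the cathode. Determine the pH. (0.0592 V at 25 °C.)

pH = 4.62

E°_cell = 0.40 V and n = 2.
log Q = n(E° − E)/0.0592 = 2×(0.40 − 0.133)/0.0592 = 9.020.
With Q = [Cd²⁺]·P(H₂) / [H⁺]^2, solving for [H⁺] gives log[H⁺] = -4.618, so pH = 4.62.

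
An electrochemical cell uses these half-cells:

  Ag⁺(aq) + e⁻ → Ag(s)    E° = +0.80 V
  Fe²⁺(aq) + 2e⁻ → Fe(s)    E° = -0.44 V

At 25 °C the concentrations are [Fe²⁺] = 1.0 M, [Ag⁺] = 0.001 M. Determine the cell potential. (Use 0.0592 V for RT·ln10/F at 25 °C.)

The Ag⁺/Ag couple has the higher reduction potential and acts as the cathode, so E°_cell = +0.80 − (-0.44) = 1.24 V.
Balancing electrons gives n = 2; the reaction quotient is Q = [Fe²⁺]/[Ag⁺]^2 = 1 × 10^6.
At 25 °C, E = E° − (0.0592/n) log Q = 1.24 − (0.0592/2)(6.000) = 1.240 − 0.178 = 1.062 V.

1.06 V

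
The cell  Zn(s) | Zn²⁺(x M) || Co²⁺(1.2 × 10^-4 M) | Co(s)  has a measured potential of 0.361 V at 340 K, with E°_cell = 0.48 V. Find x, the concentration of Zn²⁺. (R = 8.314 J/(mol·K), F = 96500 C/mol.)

From the Nernst equation, ln Q = nF(E° − E)/RT = 2×96500×(0.48 − 0.361)/(8.314×340) = 8.125, so Q = 3380.
With Q = [Zn²⁺]/[Co²⁺] and the known concentrations, [Zn²⁺] in the numerator gives [Zn²⁺] = 0.41 M.

0.41 M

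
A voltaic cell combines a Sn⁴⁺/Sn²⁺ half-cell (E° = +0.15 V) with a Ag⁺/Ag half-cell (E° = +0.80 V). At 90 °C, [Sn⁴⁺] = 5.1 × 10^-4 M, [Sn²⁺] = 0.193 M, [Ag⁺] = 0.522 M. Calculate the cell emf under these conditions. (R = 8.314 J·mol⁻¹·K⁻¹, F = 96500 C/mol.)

The Ag⁺/Ag couple has the higher reduction potential and acts as the cathode, so E°_cell = +0.80 − (+0.15) = 0.65 V.
Balancing electrons gives n = 2; the reaction quotient is Q = [Sn⁴⁺]/([Sn²⁺]·[Ag⁺]^2) = 0.00970.
E = E° − (RT/nF) ln Q = 0.65 − (8.314×363)/(2×96500) × (-4.636) = 0.650 + 0.072 = 0.722 V.

0.722 V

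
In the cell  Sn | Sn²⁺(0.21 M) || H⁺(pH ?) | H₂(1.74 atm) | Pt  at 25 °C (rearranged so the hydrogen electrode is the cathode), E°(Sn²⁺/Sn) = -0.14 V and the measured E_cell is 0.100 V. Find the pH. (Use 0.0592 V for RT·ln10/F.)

E°_cell = 0.14 V and n = 2.
log Q = n(E° − E)/0.0592 = 2×(0.14 − 0.100)/0.0592 = 1.351.
With Q = [Sn²⁺]·P(H₂) / [H⁺]^2, solving for [H⁺] gives log[H⁺] = -0.894, so pH = 0.89.

pH = 0.89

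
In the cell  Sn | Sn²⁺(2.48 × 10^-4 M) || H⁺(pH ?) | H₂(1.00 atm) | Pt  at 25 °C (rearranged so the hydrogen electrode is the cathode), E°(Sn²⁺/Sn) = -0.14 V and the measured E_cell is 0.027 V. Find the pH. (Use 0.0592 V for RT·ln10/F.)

pH = 3.71

E°_cell = 0.14 V and n = 2.
log Q = n(E° − E)/0.0592 = 2×(0.14 − 0.027)/0.0592 = 3.818.
With Q = [Sn²⁺]·P(H₂) / [H⁺]^2, solving for [H⁺] gives log[H⁺] = -3.712, so pH = 3.71.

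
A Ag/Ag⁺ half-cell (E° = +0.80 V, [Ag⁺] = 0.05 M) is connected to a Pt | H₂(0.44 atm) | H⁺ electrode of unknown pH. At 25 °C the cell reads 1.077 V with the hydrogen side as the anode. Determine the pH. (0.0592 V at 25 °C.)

E°_cell = 0.80 V and n = 2.
log Q = n(E° − E)/0.0592 = 2×(0.80 − 1.077)/0.0592 = -9.358.
With Q = [H⁺]^2 / ([Ag⁺]^2·P(H₂)), solving for [H⁺] gives log[H⁺] = -6.158, so pH = 6.16.

pH = 6.16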